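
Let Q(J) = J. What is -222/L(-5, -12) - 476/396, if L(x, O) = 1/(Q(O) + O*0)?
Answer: 263617/99 ≈ 2662.8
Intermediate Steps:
L(x, O) = 1/O (L(x, O) = 1/(O + O*0) = 1/(O + 0) = 1/O)
-222/L(-5, -12) - 476/396 = -222/(1/(-12)) - 476/396 = -222/(-1/12) - 476*1/396 = -222*(-12) - 119/99 = 2664 - 119/99 = 263617/99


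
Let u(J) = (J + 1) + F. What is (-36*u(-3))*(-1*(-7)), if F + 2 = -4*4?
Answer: 5040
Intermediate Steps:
F = -18 (F = -2 - 4*4 = -2 - 16 = -18)
u(J) = -17 + J (u(J) = (J + 1) - 18 = (1 + J) - 18 = -17 + J)
(-36*u(-3))*(-1*(-7)) = (-36*(-17 - 3))*(-1*(-7)) = -36*(-20)*7 = 720*7 = 5040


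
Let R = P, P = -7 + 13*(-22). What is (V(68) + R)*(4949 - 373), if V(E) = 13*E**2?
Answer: 273731744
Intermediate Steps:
P = -293 (P = -7 - 286 = -293)
R = -293
(V(68) + R)*(4949 - 373) = (13*68**2 - 293)*(4949 - 373) = (13*4624 - 293)*4576 = (60112 - 293)*4576 = 59819*4576 = 273731744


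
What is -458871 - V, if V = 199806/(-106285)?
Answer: -48770904429/106285 ≈ -4.5887e+5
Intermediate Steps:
V = -199806/106285 (V = 199806*(-1/106285) = -199806/106285 ≈ -1.8799)
-458871 - V = -458871 - 1*(-199806/106285) = -458871 + 199806/106285 = -48770904429/106285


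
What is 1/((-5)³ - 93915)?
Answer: -1/94040 ≈ -1.0634e-5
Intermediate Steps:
1/((-5)³ - 93915) = 1/(-125 - 93915) = 1/(-94040) = -1/94040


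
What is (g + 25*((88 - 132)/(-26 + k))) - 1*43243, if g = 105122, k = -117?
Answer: 804527/13 ≈ 61887.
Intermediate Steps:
(g + 25*((88 - 132)/(-26 + k))) - 1*43243 = (105122 + 25*((88 - 132)/(-26 - 117))) - 1*43243 = (105122 + 25*(-44/(-143))) - 43243 = (105122 + 25*(-44*(-1/143))) - 43243 = (105122 + 25*(4/13)) - 43243 = (105122 + 100/13) - 43243 = 1366686/13 - 43243 = 804527/13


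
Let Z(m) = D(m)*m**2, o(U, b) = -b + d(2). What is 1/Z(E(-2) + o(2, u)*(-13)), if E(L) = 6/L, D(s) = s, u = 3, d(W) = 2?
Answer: 1/1000 ≈ 0.0010000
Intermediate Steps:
o(U, b) = 2 - b (o(U, b) = -b + 2 = 2 - b)
Z(m) = m**3 (Z(m) = m*m**2 = m**3)
1/Z(E(-2) + o(2, u)*(-13)) = 1/((6/(-2) + (2 - 1*3)*(-13))**3) = 1/((6*(-1/2) + (2 - 3)*(-13))**3) = 1/((-3 - 1*(-13))**3) = 1/((-3 + 13)**3) = 1/(10**3) = 1/1000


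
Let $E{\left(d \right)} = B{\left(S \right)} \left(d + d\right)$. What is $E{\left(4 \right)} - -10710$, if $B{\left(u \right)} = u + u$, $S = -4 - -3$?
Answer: $10694$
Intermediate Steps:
$S = -1$ ($S = -4 + 3 = -1$)
$B{\left(u \right)} = 2 u$
$E{\left(d \right)} = - 4 d$ ($E{\left(d \right)} = 2 \left(-1\right) \left(d + d\right) = - 2 \cdot 2 d = - 4 d$)
$E{\left(4 \right)} - -10710 = \left(-4\right) 4 - -10710 = -16 + 10710 = 10694$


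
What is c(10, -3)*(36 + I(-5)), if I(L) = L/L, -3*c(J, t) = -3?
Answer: 37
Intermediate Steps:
c(J, t) = 1 (c(J, t) = -⅓*(-3) = 1)
I(L) = 1
c(10, -3)*(36 + I(-5)) = 1*(36 + 1) = 1*37 = 37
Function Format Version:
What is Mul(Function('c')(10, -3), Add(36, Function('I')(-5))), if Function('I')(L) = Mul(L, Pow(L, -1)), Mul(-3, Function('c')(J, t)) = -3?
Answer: 37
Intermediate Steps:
Function('c')(J, t) = 1 (Function('c')(J, t) = Mul(Rational(-1, 3), -3) = 1)
Function('I')(L) = 1
Mul(Function('c')(10, -3), Add(36, Function('I')(-5))) = Mul(1, Add(36, 1)) = Mul(1, 37) = 37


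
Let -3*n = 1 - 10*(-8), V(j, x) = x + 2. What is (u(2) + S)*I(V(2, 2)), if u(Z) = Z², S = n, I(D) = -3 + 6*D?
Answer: -483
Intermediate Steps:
V(j, x) = 2 + x
n = -27 (n = -(1 - 10*(-8))/3 = -(1 + 80)/3 = -⅓*81 = -27)
S = -27
(u(2) + S)*I(V(2, 2)) = (2² - 27)*(-3 + 6*(2 + 2)) = (4 - 27)*(-3 + 6*4) = -23*(-3 + 24) = -23*21 = -483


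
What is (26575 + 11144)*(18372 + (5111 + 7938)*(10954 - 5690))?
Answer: 2591608669452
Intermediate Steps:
(26575 + 11144)*(18372 + (5111 + 7938)*(10954 - 5690)) = 37719*(18372 + 13049*5264) = 37719*(18372 + 68689936) = 37719*68708308 = 2591608669452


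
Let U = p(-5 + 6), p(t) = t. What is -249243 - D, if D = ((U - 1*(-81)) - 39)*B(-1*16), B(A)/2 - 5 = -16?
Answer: -248297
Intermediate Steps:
B(A) = -22 (B(A) = 10 + 2*(-16) = 10 - 32 = -22)
U = 1 (U = -5 + 6 = 1)
D = -946 (D = ((1 - 1*(-81)) - 39)*(-22) = ((1 + 81) - 39)*(-22) = (82 - 39)*(-22) = 43*(-22) = -946)
-249243 - D = -249243 - 1*(-946) = -249243 + 946 = -248297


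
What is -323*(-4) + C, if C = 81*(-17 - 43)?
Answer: -3568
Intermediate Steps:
C = -4860 (C = 81*(-60) = -4860)
-323*(-4) + C = -323*(-4) - 4860 = 1292 - 4860 = -3568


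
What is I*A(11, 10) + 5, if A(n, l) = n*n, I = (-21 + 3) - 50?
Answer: -8223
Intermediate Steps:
I = -68 (I = -18 - 50 = -68)
A(n, l) = n**2
I*A(11, 10) + 5 = -68*11**2 + 5 = -68*121 + 5 = -8228 + 5 = -8223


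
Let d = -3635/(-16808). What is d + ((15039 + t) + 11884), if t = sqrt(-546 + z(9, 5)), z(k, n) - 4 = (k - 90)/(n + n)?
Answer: 452525419/16808 + I*sqrt(55010)/10 ≈ 26923.0 + 23.454*I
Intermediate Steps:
z(k, n) = 4 + (-90 + k)/(2*n) (z(k, n) = 4 + (k - 90)/(n + n) = 4 + (-90 + k)/((2*n)) = 4 + (-90 + k)*(1/(2*n)) = 4 + (-90 + k)/(2*n))
t = I*sqrt(55010)/10 (t = sqrt(-546 + (1/2)*(-90 + 9 + 8*5)/5) = sqrt(-546 + (1/2)*(1/5)*(-90 + 9 + 40)) = sqrt(-546 + (1/2)*(1/5)*(-41)) = sqrt(-546 - 41/10) = sqrt(-5501/10) = I*sqrt(55010)/10 ≈ 23.454*I)
d = 3635/16808 (d = -3635*(-1/16808) = 3635/16808 ≈ 0.21627)
d + ((15039 + t) + 11884) = 3635/16808 + ((15039 + I*sqrt(55010)/10) + 11884) = 3635/16808 + (26923 + I*sqrt(55010)/10) = 452525419/16808 + I*sqrt(55010)/10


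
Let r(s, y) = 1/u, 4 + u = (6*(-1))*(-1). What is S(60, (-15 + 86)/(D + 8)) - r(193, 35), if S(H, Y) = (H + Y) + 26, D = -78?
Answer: 2957/35 ≈ 84.486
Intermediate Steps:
u = 2 (u = -4 + (6*(-1))*(-1) = -4 - 6*(-1) = -4 + 6 = 2)
r(s, y) = 1/2
S(H, Y) = 26 + H + Y
S(60, (-15 + 86)/(D + 8)) - r(193, 35) = (26 + 60 + (-15 + 86)/(-78 + 8)) - 1*1/2 = (26 + 60 + 71/(-70)) - 1/2 = (26 + 60 + 71*(-1/70)) - 1/2 = (26 + 60 - 71/70) - 1/2 = 5949/70 - 1/2 = 2957/35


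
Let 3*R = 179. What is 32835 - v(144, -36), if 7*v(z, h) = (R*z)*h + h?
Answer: 539193/7 ≈ 77028.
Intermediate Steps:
R = 179/3 (R = (⅓)*179 = 179/3 ≈ 59.667)
v(z, h) = h/7 + 179*h*z/21 (v(z, h) = ((179*z/3)*h + h)/7 = (179*h*z/3 + h)/7 = (h + 179*h*z/3)/7 = h/7 + 179*h*z/21)
32835 - v(144, -36) = 32835 - (-36)*(3 + 179*144)/21 = 32835 - (-36)*(3 + 25776)/21 = 32835 - (-36)*25779/21 = 32835 - 1*(-309348/7) = 32835 + 309348/7 = 539193/7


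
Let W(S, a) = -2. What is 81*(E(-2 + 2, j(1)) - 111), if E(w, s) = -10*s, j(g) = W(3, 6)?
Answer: -7371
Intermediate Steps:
j(g) = -2
81*(E(-2 + 2, j(1)) - 111) = 81*(-10*(-2) - 111) = 81*(20 - 111) = 81*(-91) = -7371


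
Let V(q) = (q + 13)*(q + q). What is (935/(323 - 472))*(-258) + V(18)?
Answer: 407514/149 ≈ 2735.0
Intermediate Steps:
V(q) = 2*q*(13 + q) (V(q) = (13 + q)*(2*q) = 2*q*(13 + q))
(935/(323 - 472))*(-258) + V(18) = (935/(323 - 472))*(-258) + 2*18*(13 + 18) = (935/(-149))*(-258) + 2*18*31 = (935*(-1/149))*(-258) + 1116 = -935/149*(-258) + 1116 = 241230/149 + 1116 = 407514/149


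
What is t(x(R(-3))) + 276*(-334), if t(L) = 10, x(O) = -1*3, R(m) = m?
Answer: -92174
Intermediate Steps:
x(O) = -3
t(x(R(-3))) + 276*(-334) = 10 + 276*(-334) = 10 - 92184 = -92174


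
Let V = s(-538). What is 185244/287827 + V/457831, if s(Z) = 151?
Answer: 84853907641/131776123237 ≈ 0.64392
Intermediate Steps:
V = 151
185244/287827 + V/457831 = 185244/287827 + 151/457831 = 84853907641/131776123237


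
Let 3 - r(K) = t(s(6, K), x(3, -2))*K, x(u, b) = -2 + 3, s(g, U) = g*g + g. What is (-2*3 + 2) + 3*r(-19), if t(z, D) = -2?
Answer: -109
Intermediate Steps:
s(g, U) = g + g**2 (s(g, U) = g**2 + g = g + g**2)
x(u, b) = 1
r(K) = 3 + 2*K (r(K) = 3 - (-2)*K = 3 + 2*K)
(-2*3 + 2) + 3*r(-19) = (-2*3 + 2) + 3*(3 + 2*(-19)) = (-6 + 2) + 3*(3 - 38) = -4 + 3*(-35) = -4 - 105 = -109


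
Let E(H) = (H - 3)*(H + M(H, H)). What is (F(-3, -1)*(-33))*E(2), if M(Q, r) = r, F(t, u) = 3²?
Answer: 1188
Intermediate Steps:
F(t, u) = 9
E(H) = 2*H*(-3 + H) (E(H) = (H - 3)*(H + H) = (-3 + H)*(2*H) = 2*H*(-3 + H))
(F(-3, -1)*(-33))*E(2) = (9*(-33))*(2*2*(-3 + 2)) = -594*2*(-1) = -297*(-4) = 1188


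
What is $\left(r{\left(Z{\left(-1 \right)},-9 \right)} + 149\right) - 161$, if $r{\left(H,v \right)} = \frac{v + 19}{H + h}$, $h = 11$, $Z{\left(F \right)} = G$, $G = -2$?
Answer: $- \frac{98}{9} \approx -10.889$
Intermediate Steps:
$Z{\left(F \right)} = -2$
$r{\left(H,v \right)} = \frac{19 + v}{11 + H}$ ($r{\left(H,v \right)} = \frac{v + 19}{H + 11} = \frac{19 + v}{11 + H}$)
$\left(r{\left(Z{\left(-1 \right)},-9 \right)} + 149\right) - 161 = \left(\frac{19 - 9}{11 - 2} + 149\right) - 161 = \left(\frac{1}{9} \cdot 10 + 149\right) - 161 = \left(\frac{10}{9} + 149\right) - 161 = \frac{1351}{9} - 161 = - \frac{98}{9}$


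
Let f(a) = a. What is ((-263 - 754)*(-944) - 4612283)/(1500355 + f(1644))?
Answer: -3652235/1501999 ≈ -2.4316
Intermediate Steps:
((-263 - 754)*(-944) - 4612283)/(1500355 + f(1644)) = ((-263 - 754)*(-944) - 4612283)/(1500355 + 1644) = (-1017*(-944) - 4612283)/1501999 = (960048 - 4612283)*(1/1501999) = -3652235*1/1501999 = -3652235/1501999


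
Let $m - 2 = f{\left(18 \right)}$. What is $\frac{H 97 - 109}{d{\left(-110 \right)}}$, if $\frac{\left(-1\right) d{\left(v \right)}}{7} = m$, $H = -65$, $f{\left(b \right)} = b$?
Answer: $\frac{3207}{70} \approx 45.814$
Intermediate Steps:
$m = 20$ ($m = 2 + 18 = 20$)
$d{\left(v \right)} = -140$ ($d{\left(v \right)} = \left(-7\right) 20 = -140$)
$\frac{H 97 - 109}{d{\left(-110 \right)}} = \frac{\left(-65\right) 97 - 109}{-140} = \left(-6305 - 109\right) \left(- \frac{1}{140}\right) = \left(-6414\right) \left(- \frac{1}{140}\right) = \frac{3207}{70}$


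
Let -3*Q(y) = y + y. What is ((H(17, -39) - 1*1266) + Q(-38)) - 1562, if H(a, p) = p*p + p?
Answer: -3962/3 ≈ -1320.7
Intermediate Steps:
H(a, p) = p + p² (H(a, p) = p² + p = p + p²)
Q(y) = -2*y/3 (Q(y) = -(y + y)/3 = -2*y/3)
((H(17, -39) - 1*1266) + Q(-38)) - 1562 = ((-39*(1 - 39) - 1*1266) - ⅔*(-38)) - 1562 = ((-39*(-38) - 1266) + 76/3) - 1562 = ((1482 - 1266) + 76/3) - 1562 = (216 + 76/3) - 1562 = 724/3 - 1562 = -3962/3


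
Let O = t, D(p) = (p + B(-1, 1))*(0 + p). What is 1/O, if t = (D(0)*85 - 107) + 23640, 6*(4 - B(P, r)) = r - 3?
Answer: 1/23533 ≈ 4.2494e-5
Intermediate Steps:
B(P, r) = 9/2 - r/6 (B(P, r) = 4 - (r - 3)/6 = 4 - (-3 + r)/6 = 4 + (½ - r/6) = 9/2 - r/6)
D(p) = p*(13/3 + p) (D(p) = (p + (9/2 - ⅙*1))*(0 + p) = (p + (9/2 - ⅙))*p = (p + 13/3)*p = (13/3 + p)*p = p*(13/3 + p))
t = 23533 (t = (((⅓)*0*(13 + 3*0))*85 - 107) + 23640 = (((⅓)*0*(13 + 0))*85 - 107) + 23640 = (((⅓)*0*13)*85 - 107) + 23640 = (0*85 - 107) + 23640 = (0 - 107) + 23640 = -107 + 23640 = 23533)
O = 23533
1/O = 1/23533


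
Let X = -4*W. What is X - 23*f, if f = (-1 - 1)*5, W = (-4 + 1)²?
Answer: 194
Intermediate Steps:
W = 9 (W = (-3)² = 9)
f = -10 (f = -2*5 = -10)
X = -36 (X = -4*9 = -36)
X - 23*f = -36 - 23*(-10) = -36 + 230 = 194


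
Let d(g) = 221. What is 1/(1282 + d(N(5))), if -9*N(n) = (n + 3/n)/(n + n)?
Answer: 1/1503 ≈ 0.00066534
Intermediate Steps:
N(n) = -(n + 3/n)/(18*n) (N(n) = -(n + 3/n)/(9*(n + n)) = -(n + 3/n)/(9*(2*n)) = -(n + 3/n)*1/(2*n)/9 = -(n + 3/n)/(18*n))
1/(1282 + d(N(5))) = 1/(1282 + 221) = 1/1503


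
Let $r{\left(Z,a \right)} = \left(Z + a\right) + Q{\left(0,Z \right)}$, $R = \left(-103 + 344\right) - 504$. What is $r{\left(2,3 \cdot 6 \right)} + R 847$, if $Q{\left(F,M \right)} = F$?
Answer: $-222741$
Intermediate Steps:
$R = -263$ ($R = 241 - 504 = -263$)
$r{\left(Z,a \right)} = Z + a$ ($r{\left(Z,a \right)} = \left(Z + a\right) + 0 = Z + a$)
$r{\left(2,3 \cdot 6 \right)} + R 847 = \left(2 + 3 \cdot 6\right) - 222761 = \left(2 + 18\right) - 222761 = 20 - 222761 = -222741$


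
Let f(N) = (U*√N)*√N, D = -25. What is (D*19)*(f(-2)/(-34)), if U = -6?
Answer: 2850/17 ≈ 167.65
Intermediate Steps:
f(N) = -6*N (f(N) = (-6*√N)*√N = -6*N)
(D*19)*(f(-2)/(-34)) = (-25*19)*(-6*(-2)/(-34)) = -5700*(-1)/34 = -475*(-6/17) = 2850/17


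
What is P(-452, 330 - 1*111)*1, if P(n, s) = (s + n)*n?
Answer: 105316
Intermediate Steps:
P(n, s) = n*(n + s) (P(n, s) = (n + s)*n = n*(n + s))
P(-452, 330 - 1*111)*1 = -452*(-452 + (330 - 1*111))*1 = -452*(-452 + (330 - 111))*1 = -452*(-452 + 219)*1 = -452*(-233)*1 = 105316*1 = 105316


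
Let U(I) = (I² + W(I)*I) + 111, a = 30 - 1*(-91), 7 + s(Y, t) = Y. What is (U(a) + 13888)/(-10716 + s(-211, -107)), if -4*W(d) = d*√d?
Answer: 46491/43736 ≈ 1.0630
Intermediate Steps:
W(d) = -d^(3/2)/4 (W(d) = -d*√d/4 = -d^(3/2)/4)
s(Y, t) = -7 + Y
a = 121 (a = 30 + 91 = 121)
U(I) = 111 + I² - I^(5/2)/4 (U(I) = (I² + (-I^(3/2)/4)*I) + 111 = (I² - I^(5/2)/4) + 111 = 111 + I² - I^(5/2)/4)
(U(a) + 13888)/(-10716 + s(-211, -107)) = ((111 + 121² - 121^(5/2)/4) + 13888)/(-10716 + (-7 - 211)) = ((111 + 14641 - ¼*161051) + 13888)/(-10716 - 218) = ((111 + 14641 - 161051/4) + 13888)/(-10934) = (-102043/4 + 13888)*(-1/10934) = -46491/4*(-1/10934) = 46491/43736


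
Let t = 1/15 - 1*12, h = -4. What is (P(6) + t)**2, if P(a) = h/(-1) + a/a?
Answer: 10816/225 ≈ 48.071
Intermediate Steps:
P(a) = 5 (P(a) = -4/(-1) + a/a = -4*(-1) + 1 = 4 + 1 = 5)
t = -179/15 (t = 1/15 - 12 = -179/15 ≈ -11.933)
(P(6) + t)**2 = (5 - 179/15)**2 = (-104/15)**2 = 10816/225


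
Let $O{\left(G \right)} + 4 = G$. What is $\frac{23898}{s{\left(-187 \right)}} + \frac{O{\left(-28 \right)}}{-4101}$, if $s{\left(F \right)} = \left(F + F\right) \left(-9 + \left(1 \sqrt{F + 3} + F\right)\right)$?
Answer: $\frac{2458885201}{7400459550} + \frac{11949 i \sqrt{46}}{3609100} \approx 0.33226 + 0.022455 i$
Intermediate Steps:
$O{\left(G \right)} = -4 + G$
$s{\left(F \right)} = 2 F \left(-9 + F + \sqrt{3 + F}\right)$ ($s{\left(F \right)} = 2 F \left(-9 + \left(1 \sqrt{3 + F} + F\right)\right) = 2 F \left(-9 + \left(\sqrt{3 + F} + F\right)\right) = 2 F \left(-9 + \left(F + \sqrt{3 + F}\right)\right) = 2 F \left(-9 + F + \sqrt{3 + F}\right)$)
$\frac{23898}{s{\left(-187 \right)}} + \frac{O{\left(-28 \right)}}{-4101} = \frac{23898}{2 \left(-187\right) \left(-9 - 187 + \sqrt{3 - 187}\right)} + \frac{-4 - 28}{-4101} = \frac{23898}{2 \left(-187\right) \left(-9 - 187 + \sqrt{-184}\right)} - - \frac{32}{4101} = \frac{23898}{2 \left(-187\right) \left(-9 - 187 + 2 i \sqrt{46}\right)} + \frac{32}{4101} = \frac{23898}{2 \left(-187\right) \left(-196 + 2 i \sqrt{46}\right)} + \frac{32}{4101} = \frac{23898}{73304 - 748 i \sqrt{46}} + \frac{32}{4101} = \frac{32}{4101} + \frac{23898}{73304 - 748 i \sqrt{46}}$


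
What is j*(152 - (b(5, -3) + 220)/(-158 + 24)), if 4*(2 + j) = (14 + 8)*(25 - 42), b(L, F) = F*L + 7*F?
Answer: -981358/67 ≈ -14647.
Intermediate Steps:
b(L, F) = 7*F + F*L
j = -191/2 (j = -2 + ((14 + 8)*(25 - 42))/4 = -2 + (22*(-17))/4 = -2 + (1/4)*(-374) = -2 - 187/2 = -191/2 ≈ -95.500)
j*(152 - (b(5, -3) + 220)/(-158 + 24)) = -191*(152 - (-3*(7 + 5) + 220)/(-158 + 24))/2 = -191*(152 - (-3*12 + 220)/(-134))/2 = -191*(152 - (-36 + 220)*(-1)/134)/2 = -191*(152 - 184*(-1)/134)/2 = -191*(152 - 1*(-92/67))/2 = -191*(152 + 92/67)/2 = -191/2*10276/67 = -981358/67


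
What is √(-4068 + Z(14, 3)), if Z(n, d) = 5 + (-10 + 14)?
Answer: 3*I*√451 ≈ 63.71*I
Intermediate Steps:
Z(n, d) = 9 (Z(n, d) = 5 + 4 = 9)
√(-4068 + Z(14, 3)) = √(-4068 + 9) = √(-4059) = 3*I*√451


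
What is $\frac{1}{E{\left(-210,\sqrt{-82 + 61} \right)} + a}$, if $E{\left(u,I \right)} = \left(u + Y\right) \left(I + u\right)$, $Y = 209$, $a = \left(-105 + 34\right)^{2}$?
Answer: $\frac{5251}{27573022} + \frac{i \sqrt{21}}{27573022} \approx 0.00019044 + 1.662 \cdot 10^{-7} i$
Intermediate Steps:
$a = 5041$ ($a = \left(-71\right)^{2} = 5041$)
$E{\left(u,I \right)} = \left(209 + u\right) \left(I + u\right)$ ($E{\left(u,I \right)} = \left(u + 209\right) \left(I + u\right) = \left(209 + u\right) \left(I + u\right)$)
$\frac{1}{E{\left(-210,\sqrt{-82 + 61} \right)} + a} = \frac{1}{\left(\left(-210\right)^{2} + 209 \sqrt{-82 + 61} + 209 \left(-210\right) + \sqrt{-82 + 61} \left(-210\right)\right) + 5041} = \frac{1}{\left(44100 + 209 \sqrt{-21} - 43890 + \sqrt{-21} \left(-210\right)\right) + 5041} = \frac{1}{\left(44100 + 209 i \sqrt{21} - 43890 + i \sqrt{21} \left(-210\right)\right) + 5041} = \frac{1}{\left(44100 + 209 i \sqrt{21} - 43890 - 210 i \sqrt{21}\right) + 5041} = \frac{1}{\left(210 - i \sqrt{21}\right) + 5041} = \frac{1}{5251 - i \sqrt{21}}$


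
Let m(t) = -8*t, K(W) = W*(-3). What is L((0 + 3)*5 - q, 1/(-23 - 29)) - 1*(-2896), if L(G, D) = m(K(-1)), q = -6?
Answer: 2872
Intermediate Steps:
K(W) = -3*W
L(G, D) = -24 (L(G, D) = -(-24)*(-1) = -8*3 = -24)
L((0 + 3)*5 - q, 1/(-23 - 29)) - 1*(-2896) = -24 - 1*(-2896) = -24 + 2896 = 2872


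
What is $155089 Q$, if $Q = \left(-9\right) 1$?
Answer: $-1395801$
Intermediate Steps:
$Q = -9$
$155089 Q = 155089 \left(-9\right) = -1395801$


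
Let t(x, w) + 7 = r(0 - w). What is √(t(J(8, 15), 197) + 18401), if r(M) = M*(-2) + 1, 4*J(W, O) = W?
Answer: √18789 ≈ 137.07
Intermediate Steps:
J(W, O) = W/4
r(M) = 1 - 2*M (r(M) = -2*M + 1 = 1 - 2*M)
t(x, w) = -6 + 2*w (t(x, w) = -7 + (1 - 2*(0 - w)) = -7 + (1 - (-2)*w) = -7 + (1 + 2*w) = -6 + 2*w)
√(t(J(8, 15), 197) + 18401) = √((-6 + 2*197) + 18401) = √((-6 + 394) + 18401) = √(388 + 18401) = √18789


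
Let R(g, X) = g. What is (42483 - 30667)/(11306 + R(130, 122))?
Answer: 2954/2859 ≈ 1.0332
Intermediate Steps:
(42483 - 30667)/(11306 + R(130, 122)) = (42483 - 30667)/(11306 + 130) = 11816/11436 = 11816*(1/11436) = 2954/2859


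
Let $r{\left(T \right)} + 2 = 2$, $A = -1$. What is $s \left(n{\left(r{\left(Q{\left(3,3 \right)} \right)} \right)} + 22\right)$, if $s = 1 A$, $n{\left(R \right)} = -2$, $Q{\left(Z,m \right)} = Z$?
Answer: $-20$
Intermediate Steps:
$r{\left(T \right)} = 0$ ($r{\left(T \right)} = -2 + 2 = 0$)
$s = -1$ ($s = 1 \left(-1\right) = -1$)
$s \left(n{\left(r{\left(Q{\left(3,3 \right)} \right)} \right)} + 22\right) = - (-2 + 22) = \left(-1\right) 20 = -20$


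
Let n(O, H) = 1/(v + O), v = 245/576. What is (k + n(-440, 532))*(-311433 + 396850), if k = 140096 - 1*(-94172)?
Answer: 5066550840670228/253195 ≈ 2.0010e+10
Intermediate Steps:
v = 245/576 (v = 245*(1/576) = 245/576 ≈ 0.42535)
n(O, H) = 1/(245/576 + O)
k = 234268 (k = 140096 + 94172 = 234268)
(k + n(-440, 532))*(-311433 + 396850) = (234268 + 576/(245 + 576*(-440)))*(-311433 + 396850) = (234268 + 576/(245 - 253440))*85417 = (234268 + 576/(-253195))*85417 = (234268 + 576*(-1/253195))*85417 = (234268 - 576/253195)*85417 = (59315485684/253195)*85417 = 5066550840670228/253195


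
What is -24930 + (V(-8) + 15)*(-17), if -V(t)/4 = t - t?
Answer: -25185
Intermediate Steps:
V(t) = 0 (V(t) = -4*(t - t) = -4*0 = 0)
-24930 + (V(-8) + 15)*(-17) = -24930 + (0 + 15)*(-17) = -24930 + 15*(-17) = -24930 - 255 = -25185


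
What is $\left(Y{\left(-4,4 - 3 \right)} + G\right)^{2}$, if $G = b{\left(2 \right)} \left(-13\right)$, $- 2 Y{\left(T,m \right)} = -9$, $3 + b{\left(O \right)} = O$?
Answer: $\frac{1225}{4} \approx 306.25$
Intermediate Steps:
$b{\left(O \right)} = -3 + O$
$Y{\left(T,m \right)} = \frac{9}{2}$ ($Y{\left(T,m \right)} = \left(- \frac{1}{2}\right) \left(-9\right) = \frac{9}{2}$)
$G = 13$ ($G = \left(-3 + 2\right) \left(-13\right) = \left(-1\right) \left(-13\right) = 13$)
$\left(Y{\left(-4,4 - 3 \right)} + G\right)^{2} = \left(\frac{9}{2} + 13\right)^{2} = \left(\frac{35}{2}\right)^{2} = \frac{1225}{4}$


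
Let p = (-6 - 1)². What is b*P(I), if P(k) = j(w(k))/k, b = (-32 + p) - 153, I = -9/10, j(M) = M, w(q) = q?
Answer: -136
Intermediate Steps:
p = 49 (p = (-7)² = 49)
I = -9/10 ≈ -0.90000
b = -136 (b = (-32 + 49) - 153 = 17 - 153 = -136)
P(k) = 1 (P(k) = k/k = 1)
b*P(I) = -136*1 = -136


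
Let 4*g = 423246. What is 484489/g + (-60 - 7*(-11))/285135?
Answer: 92097713207/20113708035 ≈ 4.5788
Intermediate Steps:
g = 211623/2 (g = (¼)*423246 = 211623/2 ≈ 1.0581e+5)
484489/g + (-60 - 7*(-11))/285135 = 484489/(211623/2) + (-60 - 7*(-11))/285135 = 484489*(2/211623) + (-60 + 77)*(1/285135) = 968978/211623 + 17*(1/285135) = 968978/211623 + 17/285135 = 92097713207/20113708035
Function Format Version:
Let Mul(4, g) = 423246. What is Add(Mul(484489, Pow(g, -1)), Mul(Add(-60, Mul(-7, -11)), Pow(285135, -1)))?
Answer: Rational(92097713207, 20113708035) ≈ 4.5788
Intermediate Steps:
g = Rational(211623, 2) (g = Mul(Rational(1, 4), 423246) = Rational(211623, 2) ≈ 1.0581e+5)
Add(Mul(484489, Pow(g, -1)), Mul(Add(-60, Mul(-7, -11)), Pow(285135, -1))) = Add(Mul(484489, Pow(Rational(211623, 2), -1)), Mul(Add(-60, Mul(-7, -11)), Pow(285135, -1))) = Add(Mul(484489, Rational(2, 211623)), Mul(Add(-60, 77), Rational(1, 285135))) = Add(Rational(968978, 211623), Mul(17, Rational(1, 285135))) = Add(Rational(968978, 211623), Rational(17, 285135)) = Rational(92097713207, 20113708035)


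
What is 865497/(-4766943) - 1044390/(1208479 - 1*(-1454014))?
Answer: -2427642434597/4230650789633 ≈ -0.57382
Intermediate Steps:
865497/(-4766943) - 1044390/(1208479 - 1*(-1454014)) = 865497*(-1/4766943) - 1044390/(1208479 + 1454014) = -288499/1588981 - 1044390/2662493 = -2427642434597/4230650789633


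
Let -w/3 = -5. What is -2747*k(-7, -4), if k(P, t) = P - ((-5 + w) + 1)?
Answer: 49446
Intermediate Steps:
w = 15 (w = -3*(-5) = 15)
k(P, t) = -11 + P (k(P, t) = P - ((-5 + 15) + 1) = P - (10 + 1) = P - 1*11 = P - 11 = -11 + P)
-2747*k(-7, -4) = -2747*(-11 - 7) = -2747*(-18) = 49446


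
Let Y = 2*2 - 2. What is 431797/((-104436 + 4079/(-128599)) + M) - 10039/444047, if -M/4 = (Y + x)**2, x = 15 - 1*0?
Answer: -24793655833092734/6029727395423289 ≈ -4.1119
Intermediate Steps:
x = 15 (x = 15 + 0 = 15)
Y = 2 (Y = 4 - 2 = 2)
M = -1156 (M = -4*(2 + 15)**2 = -4*17**2 = -4*289 = -1156)
431797/((-104436 + 4079/(-128599)) + M) - 10039/444047 = 431797/((-104436 + 4079/(-128599)) - 1156) - 10039/444047 = 431797/((-104436 + 4079*(-1/128599)) - 1156) - 10039*1/444047 = 431797/((-104436 - 4079/128599) - 1156) - 10039/444047 = 431797/(-13430369243/128599 - 1156) - 10039/444047 = 431797/(-13579029687/128599) - 10039/444047 = 431797*(-128599/13579029687) - 10039/444047 = -55528662403/13579029687 - 10039/444047 = -24793655833092734/6029727395423289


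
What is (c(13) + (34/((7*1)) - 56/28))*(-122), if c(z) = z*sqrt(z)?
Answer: -2440/7 - 1586*sqrt(13) ≈ -6067.0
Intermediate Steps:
c(z) = z**(3/2)
(c(13) + (34/((7*1)) - 56/28))*(-122) = (13**(3/2) + (34/((7*1)) - 56/28))*(-122) = (13*sqrt(13) + (34/7 - 56*1/28))*(-122) = (13*sqrt(13) + (34*(1/7) - 2))*(-122) = (13*sqrt(13) + (34/7 - 2))*(-122) = (13*sqrt(13) + 20/7)*(-122) = (20/7 + 13*sqrt(13))*(-122) = -2440/7 - 1586*sqrt(13)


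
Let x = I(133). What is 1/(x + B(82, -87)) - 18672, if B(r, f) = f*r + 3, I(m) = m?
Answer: -130666657/6998 ≈ -18672.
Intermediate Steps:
x = 133
B(r, f) = 3 + f*r
1/(x + B(82, -87)) - 18672 = 1/(133 + (3 - 87*82)) - 18672 = 1/(133 + (3 - 7134)) - 18672 = 1/(133 - 7131) - 18672 = 1/(-6998) - 18672 = -1/6998 - 18672 = -130666657/6998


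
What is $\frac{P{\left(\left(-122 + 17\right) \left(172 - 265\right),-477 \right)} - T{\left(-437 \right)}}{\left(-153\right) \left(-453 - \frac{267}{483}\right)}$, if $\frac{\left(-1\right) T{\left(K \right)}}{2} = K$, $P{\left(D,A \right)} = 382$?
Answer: $- \frac{13202}{1862061} \approx -0.00709$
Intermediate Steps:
$T{\left(K \right)} = - 2 K$
$\frac{P{\left(\left(-122 + 17\right) \left(172 - 265\right),-477 \right)} - T{\left(-437 \right)}}{\left(-153\right) \left(-453 - \frac{267}{483}\right)} = \frac{382 - \left(-2\right) \left(-437\right)}{\left(-153\right) \left(-453 - \frac{267}{483}\right)} = \frac{382 - 874}{\left(-153\right) \left(-453 - \frac{89}{161}\right)} = - \frac{492}{\left(-153\right) \left(- \frac{73022}{161}\right)} = - \frac{492}{\frac{11172366}{161}} = \left(-492\right) \frac{161}{11172366} = - \frac{13202}{1862061}$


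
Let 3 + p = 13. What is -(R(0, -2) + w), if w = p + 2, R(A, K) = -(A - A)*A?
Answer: -12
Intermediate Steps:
p = 10 (p = -3 + 13 = 10)
R(A, K) = 0 (R(A, K) = -0*A = -1*0 = 0)
w = 12 (w = 10 + 2 = 12)
-(R(0, -2) + w) = -(0 + 12) = -1*12 = -12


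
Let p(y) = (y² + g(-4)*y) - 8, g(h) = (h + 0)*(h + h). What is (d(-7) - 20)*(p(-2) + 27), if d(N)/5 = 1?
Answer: 615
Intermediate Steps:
g(h) = 2*h² (g(h) = h*(2*h) = 2*h²)
p(y) = -8 + y² + 32*y (p(y) = (y² + (2*(-4)²)*y) - 8 = (y² + (2*16)*y) - 8 = (y² + 32*y) - 8 = -8 + y² + 32*y)
d(N) = 5 (d(N) = 5*1 = 5)
(d(-7) - 20)*(p(-2) + 27) = (5 - 20)*((-8 + (-2)² + 32*(-2)) + 27) = -15*((-8 + 4 - 64) + 27) = -15*(-68 + 27) = -15*(-41) = 615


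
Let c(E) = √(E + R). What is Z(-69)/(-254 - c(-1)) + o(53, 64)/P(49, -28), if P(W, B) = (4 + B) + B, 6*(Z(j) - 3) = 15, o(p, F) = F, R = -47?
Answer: (-128*√3 + 8271*I)/(52*(-127*I + 2*√3)) ≈ -1.2524 + 0.00059019*I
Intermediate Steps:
c(E) = √(-47 + E) (c(E) = √(E - 47) = √(-47 + E))
Z(j) = 11/2 (Z(j) = 3 + (⅙)*15 = 3 + 5/2 = 11/2)
P(W, B) = 4 + 2*B
Z(-69)/(-254 - c(-1)) + o(53, 64)/P(49, -28) = 11/(2*(-254 - √(-47 - 1))) + 64/(4 + 2*(-28)) = 11/(2*(-254 - √(-48))) + 64/(4 - 56) = 11/(2*(-254 - 4*I*√3)) + 64/(-52) = 11/(2*(-254 - 4*I*√3)) + 64*(-1/52) = 11/(2*(-254 - 4*I*√3)) - 16/13 = -16/13 + 11/(2*(-254 - 4*I*√3))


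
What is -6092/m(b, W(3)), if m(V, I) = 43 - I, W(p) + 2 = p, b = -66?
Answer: -3046/21 ≈ -145.05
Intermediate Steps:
W(p) = -2 + p
-6092/m(b, W(3)) = -6092/(43 - (-2 + 3)) = -6092/(43 - 1*1) = -6092/(43 - 1) = -6092/42 = -6092*1/42 = -3046/21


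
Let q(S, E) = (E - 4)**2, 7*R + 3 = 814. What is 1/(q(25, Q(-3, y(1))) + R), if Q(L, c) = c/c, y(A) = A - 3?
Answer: 7/874 ≈ 0.0080092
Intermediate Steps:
y(A) = -3 + A
Q(L, c) = 1
R = 811/7 (R = -3/7 + (1/7)*814 = -3/7 + 814/7 = 811/7 ≈ 115.86)
q(S, E) = (-4 + E)**2
1/(q(25, Q(-3, y(1))) + R) = 1/((-4 + 1)**2 + 811/7) = 1/((-3)**2 + 811/7) = 1/(9 + 811/7) = 1/(874/7) = 7/874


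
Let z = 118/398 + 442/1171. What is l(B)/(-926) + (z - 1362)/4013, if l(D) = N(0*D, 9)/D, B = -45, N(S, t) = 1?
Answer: -13217974407793/38967507859590 ≈ -0.33920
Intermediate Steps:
l(D) = 1/D
z = 157047/233029 (z = 118*(1/398) + 442*(1/1171) = 59/199 + 442/1171 = 157047/233029 ≈ 0.67394)
l(B)/(-926) + (z - 1362)/4013 = 1/(-45*(-926)) + (157047/233029 - 1362)/4013 = -1/45*(-1/926) - 317228451/233029*1/4013 = 1/41670 - 317228451/935145377 = -13217974407793/38967507859590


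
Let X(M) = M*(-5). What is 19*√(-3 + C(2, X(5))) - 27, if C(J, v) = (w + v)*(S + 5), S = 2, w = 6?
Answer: -27 + 38*I*√34 ≈ -27.0 + 221.58*I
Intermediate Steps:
X(M) = -5*M
C(J, v) = 42 + 7*v (C(J, v) = (6 + v)*(2 + 5) = (6 + v)*7 = 42 + 7*v)
19*√(-3 + C(2, X(5))) - 27 = 19*√(-3 + (42 + 7*(-5*5))) - 27 = 19*√(-3 + (42 + 7*(-25))) - 27 = 19*√(-3 + (42 - 175)) - 27 = 19*√(-3 - 133) - 27 = 19*√(-136) - 27 = 19*(2*I*√34) - 27 = 38*I*√34 - 27 = -27 + 38*I*√34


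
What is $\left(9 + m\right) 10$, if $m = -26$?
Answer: $-170$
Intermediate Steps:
$\left(9 + m\right) 10 = \left(9 - 26\right) 10 = \left(-17\right) 10 = -170$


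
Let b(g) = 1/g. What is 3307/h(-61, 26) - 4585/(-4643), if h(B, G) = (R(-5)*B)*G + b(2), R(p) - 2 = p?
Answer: 74344247/44187431 ≈ 1.6825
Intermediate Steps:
R(p) = 2 + p
h(B, G) = ½ - 3*B*G (h(B, G) = ((2 - 5)*B)*G + 1/2 = (-3*B)*G + ½ = -3*B*G + ½ = ½ - 3*B*G)
3307/h(-61, 26) - 4585/(-4643) = 3307/(½ - 3*(-61)*26) - 4585/(-4643) = 3307/(½ + 4758) - 4585*(-1/4643) = 3307/(9517/2) + 4585/4643 = 3307*(2/9517) + 4585/4643 = 6614/9517 + 4585/4643 = 74344247/44187431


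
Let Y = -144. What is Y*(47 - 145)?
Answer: 14112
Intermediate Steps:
Y*(47 - 145) = -144*(47 - 145) = -144*(-98) = 14112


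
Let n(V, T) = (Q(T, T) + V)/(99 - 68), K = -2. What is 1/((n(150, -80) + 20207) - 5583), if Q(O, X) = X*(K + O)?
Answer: 31/460054 ≈ 6.7383e-5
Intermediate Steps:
Q(O, X) = X*(-2 + O)
n(V, T) = V/31 + T*(-2 + T)/31 (n(V, T) = (T*(-2 + T) + V)/(99 - 68) = (V + T*(-2 + T))/31 = (V + T*(-2 + T))*(1/31) = V/31 + T*(-2 + T)/31)
1/((n(150, -80) + 20207) - 5583) = 1/((((1/31)*150 + (1/31)*(-80)*(-2 - 80)) + 20207) - 5583) = 1/(((150/31 + (1/31)*(-80)*(-82)) + 20207) - 5583) = 1/(((150/31 + 6560/31) + 20207) - 5583) = 1/((6710/31 + 20207) - 5583) = 1/(633127/31 - 5583) = 1/(460054/31) = 31/460054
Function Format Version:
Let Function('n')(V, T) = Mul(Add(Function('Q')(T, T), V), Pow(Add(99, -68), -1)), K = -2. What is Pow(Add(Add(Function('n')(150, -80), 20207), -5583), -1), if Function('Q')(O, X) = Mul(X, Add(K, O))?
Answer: Rational(31, 460054) ≈ 6.7383e-5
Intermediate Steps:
Function('Q')(O, X) = Mul(X, Add(-2, O))
Function('n')(V, T) = Add(Mul(Rational(1, 31), V), Mul(Rational(1, 31), T, Add(-2, T))) (Function('n')(V, T) = Mul(Add(Mul(T, Add(-2, T)), V), Pow(Add(99, -68), -1)) = Mul(Add(V, Mul(T, Add(-2, T))), Pow(31, -1)) = Mul(Add(V, Mul(T, Add(-2, T))), Rational(1, 31)) = Add(Mul(Rational(1, 31), V), Mul(Rational(1, 31), T, Add(-2, T))))
Pow(Add(Add(Function('n')(150, -80), 20207), -5583), -1) = Pow(Add(Add(Add(Mul(Rational(1, 31), 150), Mul(Rational(1, 31), -80, Add(-2, -80))), 20207), -5583), -1) = Pow(Add(Add(Add(Rational(150, 31), Mul(Rational(1, 31), -80, -82)), 20207), -5583), -1) = Pow(Add(Add(Add(Rational(150, 31), Rational(6560, 31)), 20207), -5583), -1) = Pow(Add(Add(Rational(6710, 31), 20207), -5583), -1) = Pow(Add(Rational(633127, 31), -5583), -1) = Pow(Rational(460054, 31), -1) = Rational(31, 460054)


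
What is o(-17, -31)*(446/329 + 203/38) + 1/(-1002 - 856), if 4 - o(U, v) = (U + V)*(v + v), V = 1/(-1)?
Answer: -86502280531/11614358 ≈ -7447.9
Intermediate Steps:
V = -1
o(U, v) = 4 - 2*v*(-1 + U) (o(U, v) = 4 - (U - 1)*(v + v) = 4 - (-1 + U)*2*v = 4 - 2*v*(-1 + U))
o(-17, -31)*(446/329 + 203/38) + 1/(-1002 - 856) = (4 + 2*(-31) - 2*(-17)*(-31))*(446/329 + 203/38) + 1/(-1002 - 856) = (4 - 62 - 1054)*(446*(1/329) + 203*(1/38)) + 1/(-1858) = -1112*(446/329 + 203/38) - 1/1858 = -1112*83735/12502 - 1/1858 = -46556660/6251 - 1/1858 = -86502280531/11614358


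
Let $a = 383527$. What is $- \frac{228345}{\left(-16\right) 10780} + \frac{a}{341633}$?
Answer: $\frac{28832184869}{11784971968} \approx 2.4465$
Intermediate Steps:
$- \frac{228345}{\left(-16\right) 10780} + \frac{a}{341633} = - \frac{228345}{\left(-16\right) 10780} + \frac{383527}{341633} = - \frac{228345}{-172480} + 383527 \cdot \frac{1}{341633} = \left(-228345\right) \left(- \frac{1}{172480}\right) + \frac{383527}{341633} = \frac{45669}{34496} + \frac{383527}{341633} = \frac{28832184869}{11784971968}$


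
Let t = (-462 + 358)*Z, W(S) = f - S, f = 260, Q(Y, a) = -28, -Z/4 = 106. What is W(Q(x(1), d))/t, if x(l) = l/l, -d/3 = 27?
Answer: 9/1378 ≈ 0.0065312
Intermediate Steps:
d = -81 (d = -3*27 = -81)
Z = -424 (Z = -4*106 = -424)
x(l) = 1
W(S) = 260 - S
t = 44096 (t = (-462 + 358)*(-424) = -104*(-424) = 44096)
W(Q(x(1), d))/t = (260 - 1*(-28))/44096 = (260 + 28)*(1/44096) = 288*(1/44096) = 9/1378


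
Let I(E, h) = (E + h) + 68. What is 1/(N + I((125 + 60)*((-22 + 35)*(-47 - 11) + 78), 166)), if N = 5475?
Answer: -1/119351 ≈ -8.3786e-6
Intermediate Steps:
I(E, h) = 68 + E + h
1/(N + I((125 + 60)*((-22 + 35)*(-47 - 11) + 78), 166)) = 1/(5475 + (68 + (125 + 60)*((-22 + 35)*(-47 - 11) + 78) + 166)) = 1/(5475 + (68 + 185*(13*(-58) + 78) + 166)) = 1/(5475 + (68 + 185*(-754 + 78) + 166)) = 1/(5475 + (68 + 185*(-676) + 166)) = 1/(5475 + (68 - 125060 + 166)) = 1/(5475 - 124826) = 1/(-119351) = -1/119351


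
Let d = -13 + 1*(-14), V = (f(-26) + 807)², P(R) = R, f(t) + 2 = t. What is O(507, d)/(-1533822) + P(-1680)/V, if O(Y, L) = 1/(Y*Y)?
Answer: -662369251553881/239257630127352798 ≈ -0.0027684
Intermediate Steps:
f(t) = -2 + t
V = 606841 (V = ((-2 - 26) + 807)² = (-28 + 807)² = 779² = 606841)
d = -27 (d = -13 - 14 = -27)
O(Y, L) = Y⁻² (O(Y, L) = 1/(Y²) = Y⁻²)
O(507, d)/(-1533822) + P(-1680)/V = 1/(507²*(-1533822)) - 1680/606841 = (1/257049)*(-1/1533822) - 1680*1/606841 = -1/394267411278 - 1680/606841 = -662369251553881/239257630127352798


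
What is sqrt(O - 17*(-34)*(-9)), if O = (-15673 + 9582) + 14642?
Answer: sqrt(3349) ≈ 57.871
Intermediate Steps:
O = 8551 (O = -6091 + 14642 = 8551)
sqrt(O - 17*(-34)*(-9)) = sqrt(8551 - 17*(-34)*(-9)) = sqrt(8551 + 578*(-9)) = sqrt(8551 - 5202) = sqrt(3349)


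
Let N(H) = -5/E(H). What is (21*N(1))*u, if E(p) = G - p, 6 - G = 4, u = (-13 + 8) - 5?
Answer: 1050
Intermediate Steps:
u = -10 (u = -5 - 5 = -10)
G = 2 (G = 6 - 1*4 = 6 - 4 = 2)
E(p) = 2 - p
N(H) = -5/(2 - H)
(21*N(1))*u = (21*(5/(-2 + 1)))*(-10) = (21*(5/(-1)))*(-10) = (21*(5*(-1)))*(-10) = (21*(-5))*(-10) = -105*(-10) = 1050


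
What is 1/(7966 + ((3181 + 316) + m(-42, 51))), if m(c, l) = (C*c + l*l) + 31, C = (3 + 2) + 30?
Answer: 1/12625 ≈ 7.9208e-5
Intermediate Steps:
C = 35 (C = 5 + 30 = 35)
m(c, l) = 31 + l² + 35*c (m(c, l) = (35*c + l*l) + 31 = (35*c + l²) + 31 = (l² + 35*c) + 31 = 31 + l² + 35*c)
1/(7966 + ((3181 + 316) + m(-42, 51))) = 1/(7966 + ((3181 + 316) + (31 + 51² + 35*(-42)))) = 1/(7966 + (3497 + (31 + 2601 - 1470))) = 1/(7966 + (3497 + 1162)) = 1/(7966 + 4659) = 1/12625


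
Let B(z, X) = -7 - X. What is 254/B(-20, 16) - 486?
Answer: -11432/23 ≈ -497.04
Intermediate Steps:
254/B(-20, 16) - 486 = 254/(-7 - 1*16) - 486 = 254/(-7 - 16) - 486 = 254/(-23) - 486 = 254*(-1/23) - 486 = -254/23 - 486 = -11432/23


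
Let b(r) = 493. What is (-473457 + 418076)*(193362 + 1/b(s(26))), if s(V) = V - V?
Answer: -5279330449927/493 ≈ -1.0709e+10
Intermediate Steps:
s(V) = 0
(-473457 + 418076)*(193362 + 1/b(s(26))) = (-473457 + 418076)*(193362 + 1/493) = -55381*(193362 + 1/493) = -55381*95327467/493 = -5279330449927/493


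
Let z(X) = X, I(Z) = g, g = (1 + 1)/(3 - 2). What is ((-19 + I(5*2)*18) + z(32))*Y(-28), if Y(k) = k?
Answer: -1372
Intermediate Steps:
g = 2 (g = 2/1 = 2*1 = 2)
I(Z) = 2
((-19 + I(5*2)*18) + z(32))*Y(-28) = ((-19 + 2*18) + 32)*(-28) = ((-19 + 36) + 32)*(-28) = (17 + 32)*(-28) = 49*(-28) = -1372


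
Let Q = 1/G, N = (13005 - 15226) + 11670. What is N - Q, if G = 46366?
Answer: 438112333/46366 ≈ 9449.0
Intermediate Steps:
N = 9449 (N = -2221 + 11670 = 9449)
Q = 1/46366 ≈ 2.1568e-5
N - Q = 9449 - 1*1/46366 = 9449 - 1/46366 = 438112333/46366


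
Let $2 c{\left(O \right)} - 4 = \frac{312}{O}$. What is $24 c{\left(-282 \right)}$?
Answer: $\frac{1632}{47} \approx 34.723$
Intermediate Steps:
$c{\left(O \right)} = 2 + \frac{156}{O}$ ($c{\left(O \right)} = 2 + \frac{312 \frac{1}{O}}{2} = 2 + \frac{156}{O}$)
$24 c{\left(-282 \right)} = 24 \left(2 + \frac{156}{-282}\right) = 24 \left(2 + 156 \left(- \frac{1}{282}\right)\right) = 24 \left(2 - \frac{26}{47}\right) = 24 \cdot \frac{68}{47} = \frac{1632}{47}$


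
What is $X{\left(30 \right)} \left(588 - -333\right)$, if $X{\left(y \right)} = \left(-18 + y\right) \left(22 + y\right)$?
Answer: $574704$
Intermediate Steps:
$X{\left(30 \right)} \left(588 - -333\right) = \left(-396 + 30^{2} + 4 \cdot 30\right) \left(588 - -333\right) = \left(-396 + 900 + 120\right) \left(588 + 333\right) = 624 \cdot 921 = 574704$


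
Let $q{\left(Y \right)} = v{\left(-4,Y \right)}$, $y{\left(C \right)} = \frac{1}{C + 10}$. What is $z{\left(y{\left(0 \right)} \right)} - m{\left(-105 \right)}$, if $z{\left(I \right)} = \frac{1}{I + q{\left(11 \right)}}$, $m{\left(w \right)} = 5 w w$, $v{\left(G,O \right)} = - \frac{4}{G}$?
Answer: $- \frac{606365}{11} \approx -55124.0$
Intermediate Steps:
$y{\left(C \right)} = \frac{1}{10 + C}$
$m{\left(w \right)} = 5 w^{2}$
$q{\left(Y \right)} = 1$ ($q{\left(Y \right)} = - \frac{4}{-4} = \left(-4\right) \left(- \frac{1}{4}\right) = 1$)
$z{\left(I \right)} = \frac{1}{1 + I}$ ($z{\left(I \right)} = \frac{1}{I + 1} = \frac{1}{1 + I}$)
$z{\left(y{\left(0 \right)} \right)} - m{\left(-105 \right)} = \frac{1}{1 + \frac{1}{10 + 0}} - 5 \left(-105\right)^{2} = \frac{1}{1 + \frac{1}{10}} - 5 \cdot 11025 = \frac{1}{1 + \frac{1}{10}} - 55125 = \frac{1}{\frac{11}{10}} - 55125 = \frac{10}{11} - 55125 = - \frac{606365}{11}$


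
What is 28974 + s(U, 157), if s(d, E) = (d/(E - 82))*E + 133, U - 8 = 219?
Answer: 2218664/75 ≈ 29582.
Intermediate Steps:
U = 227 (U = 8 + 219 = 227)
s(d, E) = 133 + E*d/(-82 + E) (s(d, E) = (d/(-82 + E))*E + 133 = E*d/(-82 + E) + 133 = 133 + E*d/(-82 + E))
28974 + s(U, 157) = 28974 + (-10906 + 133*157 + 157*227)/(-82 + 157) = 28974 + (-10906 + 20881 + 35639)/75 = 28974 + (1/75)*45614 = 28974 + 45614/75 = 2218664/75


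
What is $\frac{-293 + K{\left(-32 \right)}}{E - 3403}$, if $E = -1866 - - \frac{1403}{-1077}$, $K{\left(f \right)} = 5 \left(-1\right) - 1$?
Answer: $\frac{322023}{5676116} \approx 0.056733$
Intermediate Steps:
$K{\left(f \right)} = -6$ ($K{\left(f \right)} = -5 - 1 = -6$)
$E = - \frac{2011085}{1077}$ ($E = -1866 - \left(-1403\right) \left(- \frac{1}{1077}\right) = -1866 - \frac{1403}{1077} = - \frac{2011085}{1077} \approx -1867.3$)
$\frac{-293 + K{\left(-32 \right)}}{E - 3403} = \frac{-293 - 6}{- \frac{2011085}{1077} - 3403} = - \frac{299}{- \frac{5676116}{1077}} = \left(-299\right) \left(- \frac{1077}{5676116}\right) = \frac{322023}{5676116}$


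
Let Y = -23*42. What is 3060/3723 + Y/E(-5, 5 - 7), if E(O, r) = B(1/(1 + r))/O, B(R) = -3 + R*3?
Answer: -58705/73 ≈ -804.18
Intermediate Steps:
Y = -966
B(R) = -3 + 3*R
E(O, r) = (-3 + 3/(1 + r))/O
3060/3723 + Y/E(-5, 5 - 7) = 3060/3723 - 966*5*(1 + (5 - 7))/(3*(5 - 7)) = 3060*(1/3723) - 966/((-3*(-2)*(-⅕)/(1 - 2))) = 60/73 - 966/((-3*(-2)*(-⅕)/(-1))) = 60/73 - 966/((-3*(-2)*(-⅕)*(-1))) = 60/73 - 966/6/5 = 60/73 - 966*⅚ = 60/73 - 805 = -58705/73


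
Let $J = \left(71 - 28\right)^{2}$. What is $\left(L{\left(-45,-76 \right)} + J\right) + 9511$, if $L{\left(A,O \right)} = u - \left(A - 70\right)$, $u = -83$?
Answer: $11392$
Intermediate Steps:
$J = 1849$ ($J = 43^{2} = 1849$)
$L{\left(A,O \right)} = -13 - A$ ($L{\left(A,O \right)} = -83 - \left(A - 70\right) = -83 - \left(-70 + A\right) = -13 - A$)
$\left(L{\left(-45,-76 \right)} + J\right) + 9511 = \left(\left(-13 - -45\right) + 1849\right) + 9511 = \left(\left(-13 + 45\right) + 1849\right) + 9511 = \left(32 + 1849\right) + 9511 = 1881 + 9511 = 11392$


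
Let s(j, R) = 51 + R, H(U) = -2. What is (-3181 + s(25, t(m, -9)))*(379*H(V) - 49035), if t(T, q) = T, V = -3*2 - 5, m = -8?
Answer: 156250434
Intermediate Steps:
V = -11 (V = -6 - 5 = -11)
(-3181 + s(25, t(m, -9)))*(379*H(V) - 49035) = (-3181 + (51 - 8))*(379*(-2) - 49035) = (-3181 + 43)*(-758 - 49035) = -3138*(-49793) = 156250434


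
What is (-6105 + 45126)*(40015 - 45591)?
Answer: -217581096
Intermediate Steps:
(-6105 + 45126)*(40015 - 45591) = 39021*(-5576) = -217581096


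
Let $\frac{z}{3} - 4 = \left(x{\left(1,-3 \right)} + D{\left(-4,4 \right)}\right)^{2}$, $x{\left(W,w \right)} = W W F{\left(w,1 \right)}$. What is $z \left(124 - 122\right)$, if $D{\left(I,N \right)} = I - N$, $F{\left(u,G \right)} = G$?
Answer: $318$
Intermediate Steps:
$x{\left(W,w \right)} = W^{2}$ ($x{\left(W,w \right)} = W W 1 = W^{2} \cdot 1 = W^{2}$)
$z = 159$ ($z = 12 + 3 \left(1^{2} - 8\right)^{2} = 12 + 3 \left(1 - 8\right)^{2} = 12 + 3 \left(-7\right)^{2} = 12 + 3 \cdot 49 = 12 + 147 = 159$)
$z \left(124 - 122\right) = 159 \left(124 - 122\right) = 159 \cdot 2 = 318$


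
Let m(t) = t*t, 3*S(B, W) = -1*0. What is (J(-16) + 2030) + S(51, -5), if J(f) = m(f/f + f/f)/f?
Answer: 8119/4 ≈ 2029.8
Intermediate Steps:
S(B, W) = 0 (S(B, W) = (-1*0)/3 = (1/3)*0 = 0)
m(t) = t**2
J(f) = 4/f (J(f) = (f/f + f/f)**2/f = (1 + 1)**2/f = 2**2/f = 4/f)
(J(-16) + 2030) + S(51, -5) = (4/(-16) + 2030) + 0 = (4*(-1/16) + 2030) + 0 = (-1/4 + 2030) + 0 = 8119/4 + 0 = 8119/4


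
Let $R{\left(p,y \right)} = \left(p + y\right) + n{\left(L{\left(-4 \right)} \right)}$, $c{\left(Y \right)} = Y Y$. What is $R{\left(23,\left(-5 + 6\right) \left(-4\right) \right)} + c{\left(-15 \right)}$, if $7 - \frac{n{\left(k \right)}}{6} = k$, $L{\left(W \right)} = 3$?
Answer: $268$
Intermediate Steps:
$c{\left(Y \right)} = Y^{2}$
$n{\left(k \right)} = 42 - 6 k$
$R{\left(p,y \right)} = 24 + p + y$ ($R{\left(p,y \right)} = \left(p + y\right) + \left(42 - 18\right) = \left(p + y\right) + 24 = 24 + p + y$)
$R{\left(23,\left(-5 + 6\right) \left(-4\right) \right)} + c{\left(-15 \right)} = \left(24 + 23 + \left(-5 + 6\right) \left(-4\right)\right) + \left(-15\right)^{2} = \left(24 + 23 + 1 \left(-4\right)\right) + 225 = \left(24 + 23 - 4\right) + 225 = 43 + 225 = 268$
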